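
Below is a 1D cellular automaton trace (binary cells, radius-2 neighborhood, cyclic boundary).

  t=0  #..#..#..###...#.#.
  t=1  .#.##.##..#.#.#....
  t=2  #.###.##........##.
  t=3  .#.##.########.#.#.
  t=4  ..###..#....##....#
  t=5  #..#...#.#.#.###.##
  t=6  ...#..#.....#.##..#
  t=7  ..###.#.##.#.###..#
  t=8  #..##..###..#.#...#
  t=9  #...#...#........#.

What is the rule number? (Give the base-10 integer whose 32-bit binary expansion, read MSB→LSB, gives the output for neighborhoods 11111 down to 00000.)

  [31] ##### => .  t=3,i=8
  [30] ####. => #  t=3,i=12
  [29] ###.# => #  t=2,i=4
  [28] ###.. => .  t=0,i=11
  [27] ##.## => .  t=1,i=5
  [26] ##.#. => .  t=2,i=18
  [25] ##..# => .  t=1,i=8
  [24] ##... => #  t=0,i=12
  [23] #.### => .  t=2,i=2
  [22] #.##. => #  t=1,i=3
  [21] #.#.# => .  t=0,i=17
  [20] #.#.. => .  t=0,i=0
  [19] #..## => .  t=0,i=8
  [18] #..#. => .  t=0,i=2
  [17] #...# => .  t=0,i=13
  [16] #.... => #  t=1,i=16
  [15] .#### => #  t=3,i=7
  [14] .###. => #  t=0,i=10
  [13] .##.# => #  t=1,i=4
  [12] .##.. => #  t=1,i=7
  [11] .#.## => #  t=1,i=2
  [10] .#.#. => .  t=0,i=16
  [9] .#..# => #  t=0,i=1
  [8] .#... => .  t=1,i=15
  [7] ..### => .  t=0,i=9
  [6] ..##. => .  t=2,i=16
  [5] ..#.# => .  t=0,i=15
  [4] ..#.. => #  t=0,i=3
  [3] ...## => #  t=2,i=15
  [2] ...#. => #  t=0,i=14
  [1] ....# => .  t=1,i=18
  [0] ..... => #  t=1,i=17
  bits 01100001010000011111101000011101 = 1631713821

1631713821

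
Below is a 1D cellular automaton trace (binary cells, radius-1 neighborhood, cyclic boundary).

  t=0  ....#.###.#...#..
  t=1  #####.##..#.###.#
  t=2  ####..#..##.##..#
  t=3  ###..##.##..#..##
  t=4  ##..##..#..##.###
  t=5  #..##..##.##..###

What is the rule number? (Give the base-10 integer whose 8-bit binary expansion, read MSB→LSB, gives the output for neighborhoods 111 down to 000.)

143

  ###|#  b7=1 t=0,i=7
  ##.|.  b6=0 t=0,i=8
  #.#|.  b5=0 t=0,i=5
  #..|.  b4=0 t=0,i=11
  .##|#  b3=1 t=0,i=6
  .#.|#  b2=1 t=0,i=4
  ..#|#  b1=1 t=0,i=3
  ...|#  b0=1 t=0,i=0
  bits 10001111 = 143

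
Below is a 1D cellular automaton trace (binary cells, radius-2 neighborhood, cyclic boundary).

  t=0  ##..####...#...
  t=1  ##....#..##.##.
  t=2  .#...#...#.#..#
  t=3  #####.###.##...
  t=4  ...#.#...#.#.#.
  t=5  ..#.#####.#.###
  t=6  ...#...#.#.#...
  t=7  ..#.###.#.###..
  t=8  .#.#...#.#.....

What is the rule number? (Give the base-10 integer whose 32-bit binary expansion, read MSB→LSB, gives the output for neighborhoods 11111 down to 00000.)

  #####|.  b31=0 t=3,i=2
  ####.|#  b30=1 t=0,i=6
  ###.#|.  b29=0 t=3,i=4
  ###..|.  b28=0 t=0,i=7
  ##.##|#  b27=1 t=1,i=11
  ##.#.|#  b26=1 t=5,i=9
  ##..#|.  b25=0 t=0,i=2
  ##...|.  b24=0 t=0,i=8
  #.###|.  b23=0 t=3,i=6
  #.##.|.  b22=0 t=1,i=0
  #.#.#|.  b21=0 t=4,i=11
  #.#..|#  b20=1 t=2,i=1
  #..##|.  b19=0 t=0,i=3
  #..#.|.  b18=0 t=2,i=13
  #...#|#  b17=1 t=0,i=9
  #....|.  b16=0 t=1,i=3
  .####|.  b15=0 t=0,i=5
  .###.|.  b14=0 t=3,i=7
  .##.#|.  b13=0 t=1,i=10
  .##..|#  b12=1 t=0,i=1
  .#.##|#  b11=1 t=5,i=3
  .#.#.|#  b10=1 t=2,i=0
  .#..#|.  b9=0 t=1,i=7
  .#...|#  b8=1 t=0,i=12
  ..###|.  b7=0 t=0,i=4
  ..##.|#  b6=1 t=0,i=0
  ..#.#|.  b5=0 t=2,i=9
  ..#..|.  b4=0 t=0,i=11
  ...##|.  b3=0 t=0,i=14
  ...#.|#  b2=1 t=0,i=10
  ....#|.  b1=0 t=1,i=4
  .....|.  b0=0 t=6,i=0
  bits 01001100000100100001110101000100 = 1276255556

1276255556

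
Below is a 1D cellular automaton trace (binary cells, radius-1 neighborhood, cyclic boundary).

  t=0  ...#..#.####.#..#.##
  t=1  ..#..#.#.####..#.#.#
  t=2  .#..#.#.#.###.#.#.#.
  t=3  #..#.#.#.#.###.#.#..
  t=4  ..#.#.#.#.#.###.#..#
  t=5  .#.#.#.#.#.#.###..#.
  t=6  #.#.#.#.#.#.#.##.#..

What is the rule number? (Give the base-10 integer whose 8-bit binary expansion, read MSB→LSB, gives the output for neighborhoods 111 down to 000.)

226

  ###|#  b7=1 t=0,i=9
  ##.|#  b6=1 t=0,i=11
  #.#|#  b5=1 t=0,i=7
  #..|.  b4=0 t=0,i=0
  .##|.  b3=0 t=0,i=8
  .#.|.  b2=0 t=0,i=3
  ..#|#  b1=1 t=0,i=2
  ...|.  b0=0 t=0,i=1
  bits 11100010 = 226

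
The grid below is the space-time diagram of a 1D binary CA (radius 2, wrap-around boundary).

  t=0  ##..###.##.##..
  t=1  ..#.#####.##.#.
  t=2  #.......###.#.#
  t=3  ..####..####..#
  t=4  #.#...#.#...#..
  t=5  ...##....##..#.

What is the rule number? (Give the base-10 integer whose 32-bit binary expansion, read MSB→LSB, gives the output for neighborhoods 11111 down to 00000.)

776160129

  [31] ##### => .  t=1,i=6
  [30] ####. => .  t=1,i=7
  [29] ###.# => #  t=0,i=6
  [28] ###.. => .  t=3,i=5
  [27] ##.## => #  t=0,i=7
  [26] ##.#. => #  t=1,i=12
  [25] ##..# => #  t=0,i=2
  [24] ##... => .  t=2,i=1
  [23] #.### => .  t=1,i=4
  [22] #.##. => #  t=0,i=8
  [21] #.#.# => .  t=2,i=12
  [20] #.#.. => .  t=1,i=13
  [19] #..## => .  t=0,i=3
  [18] #..#. => .  t=3,i=13
  [17] #...# => #  t=1,i=0
  [16] #.... => #  t=2,i=2
  [15] .#### => .  t=1,i=5
  [14] .###. => #  t=0,i=5
  [13] .##.# => .  t=0,i=9
  [12] .##.. => .  t=0,i=1
  [11] .#.## => .  t=1,i=3
  [10] .#.#. => .  t=4,i=1
  [9] .#..# => #  t=3,i=0
  [8] .#... => #  t=1,i=14
  [7] ..### => #  t=0,i=4
  [6] ..##. => .  t=0,i=0
  [5] ..#.# => .  t=1,i=2
  [4] ..#.. => .  t=3,i=14
  [3] ...## => .  t=2,i=7
  [2] ...#. => .  t=1,i=1
  [1] ....# => .  t=2,i=6
  [0] ..... => #  t=2,i=3
  bits 00101110010000110100001110000001 = 776160129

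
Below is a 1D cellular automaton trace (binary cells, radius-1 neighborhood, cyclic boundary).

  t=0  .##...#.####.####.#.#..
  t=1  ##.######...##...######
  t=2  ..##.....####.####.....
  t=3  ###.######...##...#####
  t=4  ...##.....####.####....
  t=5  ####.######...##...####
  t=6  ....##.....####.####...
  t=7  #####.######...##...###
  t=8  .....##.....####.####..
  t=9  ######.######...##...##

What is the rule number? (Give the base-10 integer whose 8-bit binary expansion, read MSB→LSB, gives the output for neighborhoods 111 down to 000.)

  nb ###: next=.  (t=0,i=9, bit7=0)
  nb ##.: next=.  (t=0,i=2, bit6=0)
  nb #.#: next=#  (t=0,i=7, bit5=1)
  nb #..: next=#  (t=0,i=3, bit4=1)
  nb .##: next=#  (t=0,i=1, bit3=1)
  nb .#.: next=#  (t=0,i=6, bit2=1)
  nb ..#: next=#  (t=0,i=0, bit1=1)
  nb ...: next=#  (t=0,i=4, bit0=1)
  bits 00111111 = 63

63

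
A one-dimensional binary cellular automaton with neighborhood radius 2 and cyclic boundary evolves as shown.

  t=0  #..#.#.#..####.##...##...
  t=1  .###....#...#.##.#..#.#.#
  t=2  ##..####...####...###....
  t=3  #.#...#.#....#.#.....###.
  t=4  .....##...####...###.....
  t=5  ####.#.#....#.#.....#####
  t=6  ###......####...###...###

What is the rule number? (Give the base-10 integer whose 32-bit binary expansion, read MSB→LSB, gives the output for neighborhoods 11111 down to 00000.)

3418688103

  ##### -> #   bit 31 = 1  t=5,i=0
  ####. -> #   bit 30 = 1  t=0,i=12
  ###.# -> .   bit 29 = 0  t=0,i=13
  ###.. -> .   bit 28 = 0  t=1,i=3
  ##.## -> #   bit 27 = 1  t=0,i=14
  ##.#. -> .   bit 26 = 0  t=1,i=16
  ##..# -> #   bit 25 = 1  t=2,i=2
  ##... -> #   bit 24 = 1  t=0,i=17
  #.### -> #   bit 23 = 1  t=1,i=1
  #.##. -> #   bit 22 = 1  t=0,i=15
  #.#.# -> .   bit 21 = 0  t=0,i=5
  #.#.. -> .   bit 20 = 0  t=0,i=7
  #..## -> .   bit 19 = 0  t=0,i=9
  #..#. -> #   bit 18 = 1  t=0,i=2
  #...# -> .   bit 17 = 0  t=0,i=18
  #.... -> #   bit 16 = 1  t=1,i=5
  .#### -> .   bit 15 = 0  t=0,i=11
  .###. -> .   bit 14 = 0  t=1,i=2
  .##.# -> .   bit 13 = 0  t=1,i=15
  .##.. -> .   bit 12 = 0  t=0,i=16
  .#.## -> #   bit 11 = 1  t=1,i=0
  .#.#. -> .   bit 10 = 0  t=0,i=4
  .#..# -> #   bit 9 = 1  t=0,i=1
  .#... -> .   bit 8 = 0  t=1,i=9
  ..### -> .   bit 7 = 0  t=0,i=10
  ..##. -> #   bit 6 = 1  t=0,i=20
  ..#.# -> #   bit 5 = 1  t=0,i=3
  ..#.. -> .   bit 4 = 0  t=0,i=0
  ...## -> .   bit 3 = 0  t=0,i=19
  ...#. -> #   bit 2 = 1  t=0,i=24
  ....# -> #   bit 1 = 1  t=1,i=6
  ..... -> #   bit 0 = 1  t=3,i=18
  bits 11001011110001010000101001100111 = 3418688103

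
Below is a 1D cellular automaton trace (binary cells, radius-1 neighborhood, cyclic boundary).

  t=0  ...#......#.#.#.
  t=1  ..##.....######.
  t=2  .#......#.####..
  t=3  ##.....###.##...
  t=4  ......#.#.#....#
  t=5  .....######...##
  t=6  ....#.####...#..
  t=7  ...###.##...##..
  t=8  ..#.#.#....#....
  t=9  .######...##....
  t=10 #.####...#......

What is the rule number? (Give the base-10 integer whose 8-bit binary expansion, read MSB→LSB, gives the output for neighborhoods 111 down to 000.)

  nb ###: next=#  (t=1,i=10, bit7=1)
  nb ##.: next=.  (t=1,i=3, bit6=0)
  nb #.#: next=#  (t=0,i=11, bit5=1)
  nb #..: next=.  (t=0,i=4, bit4=0)
  nb .##: next=.  (t=1,i=2, bit3=0)
  nb .#.: next=#  (t=0,i=3, bit2=1)
  nb ..#: next=#  (t=0,i=2, bit1=1)
  nb ...: next=.  (t=0,i=0, bit0=0)
  bits 10100110 = 166

166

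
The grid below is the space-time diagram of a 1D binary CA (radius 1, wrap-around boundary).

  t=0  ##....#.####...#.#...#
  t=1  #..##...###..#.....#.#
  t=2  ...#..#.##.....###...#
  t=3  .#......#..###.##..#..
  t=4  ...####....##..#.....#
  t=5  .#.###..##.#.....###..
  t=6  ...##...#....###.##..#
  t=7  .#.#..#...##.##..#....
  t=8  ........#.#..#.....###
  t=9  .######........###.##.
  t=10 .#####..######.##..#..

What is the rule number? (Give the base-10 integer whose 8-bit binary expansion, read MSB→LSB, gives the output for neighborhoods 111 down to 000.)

137

  ### -> #   bit 7 = 1  t=0,i=0
  ##. -> .   bit 6 = 0  t=0,i=1
  #.# -> .   bit 5 = 0  t=0,i=7
  #.. -> .   bit 4 = 0  t=0,i=2
  .## -> #   bit 3 = 1  t=0,i=8
  .#. -> .   bit 2 = 0  t=0,i=6
  ..# -> .   bit 1 = 0  t=0,i=5
  ... -> #   bit 0 = 1  t=0,i=3
  bits 10001001 = 137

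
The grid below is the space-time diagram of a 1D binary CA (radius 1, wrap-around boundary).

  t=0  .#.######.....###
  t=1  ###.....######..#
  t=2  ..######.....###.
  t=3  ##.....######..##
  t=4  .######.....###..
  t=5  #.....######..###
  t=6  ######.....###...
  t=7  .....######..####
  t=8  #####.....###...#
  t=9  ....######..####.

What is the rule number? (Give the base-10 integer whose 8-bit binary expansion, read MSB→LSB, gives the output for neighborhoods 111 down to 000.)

  ###|.  b7=0 t=0,i=4
  ##.|#  b6=1 t=0,i=8
  #.#|#  b5=1 t=0,i=0
  #..|#  b4=1 t=0,i=9
  .##|.  b3=0 t=0,i=3
  .#.|#  b2=1 t=0,i=1
  ..#|#  b1=1 t=0,i=13
  ...|#  b0=1 t=0,i=10
  bits 01110111 = 119

119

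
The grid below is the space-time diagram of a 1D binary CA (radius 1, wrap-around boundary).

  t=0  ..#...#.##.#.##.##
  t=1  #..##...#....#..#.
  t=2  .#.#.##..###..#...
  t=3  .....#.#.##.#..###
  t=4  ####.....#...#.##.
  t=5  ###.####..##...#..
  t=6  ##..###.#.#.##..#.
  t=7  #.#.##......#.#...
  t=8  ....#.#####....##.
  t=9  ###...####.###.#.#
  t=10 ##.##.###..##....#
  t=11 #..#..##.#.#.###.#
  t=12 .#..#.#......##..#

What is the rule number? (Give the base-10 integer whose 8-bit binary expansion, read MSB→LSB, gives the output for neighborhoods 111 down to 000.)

  nb ###: next=#  (t=2,i=10, bit7=1)
  nb ##.: next=.  (t=0,i=9, bit6=0)
  nb #.#: next=.  (t=0,i=7, bit5=0)
  nb #..: next=#  (t=0,i=0, bit4=1)
  nb .##: next=#  (t=0,i=8, bit3=1)
  nb .#.: next=.  (t=0,i=2, bit2=0)
  nb ..#: next=.  (t=0,i=1, bit1=0)
  nb ...: next=#  (t=0,i=4, bit0=1)
  bits 10011001 = 153

153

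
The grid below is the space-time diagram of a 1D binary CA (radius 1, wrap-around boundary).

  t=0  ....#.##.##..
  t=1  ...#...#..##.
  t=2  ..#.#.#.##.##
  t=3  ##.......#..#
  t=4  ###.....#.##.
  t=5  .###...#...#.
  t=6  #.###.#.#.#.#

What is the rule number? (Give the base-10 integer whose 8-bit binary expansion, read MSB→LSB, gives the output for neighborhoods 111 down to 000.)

210

  ### -> #   bit 7 = 1  t=3,i=0
  ##. -> #   bit 6 = 1  t=0,i=7
  #.# -> .   bit 5 = 0  t=0,i=5
  #.. -> #   bit 4 = 1  t=0,i=11
  .## -> .   bit 3 = 0  t=0,i=6
  .#. -> .   bit 2 = 0  t=0,i=4
  ..# -> #   bit 1 = 1  t=0,i=3
  ... -> .   bit 0 = 0  t=0,i=0
  bits 11010010 = 210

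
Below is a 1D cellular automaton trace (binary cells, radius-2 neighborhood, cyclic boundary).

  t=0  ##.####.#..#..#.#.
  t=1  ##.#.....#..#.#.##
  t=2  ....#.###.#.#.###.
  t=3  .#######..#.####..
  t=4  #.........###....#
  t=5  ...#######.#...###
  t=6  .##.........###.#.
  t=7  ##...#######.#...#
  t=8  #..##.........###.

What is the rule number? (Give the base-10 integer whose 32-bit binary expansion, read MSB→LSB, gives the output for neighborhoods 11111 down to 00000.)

  [31] ##### => .  t=3,i=3
  [30] ####. => .  t=0,i=5
  [29] ###.# => .  t=0,i=6
  [28] ###.. => .  t=2,i=16
  [27] ##.## => .  t=0,i=2
  [26] ##.#. => .  t=0,i=7
  [25] ##..# => .  t=3,i=8
  [24] ##... => .  t=2,i=17
  [23] #.### => #  t=0,i=3
  [22] #.##. => #  t=0,i=0
  [21] #.#.# => #  t=0,i=16
  [20] #.#.. => .  t=0,i=8
  [19] #..## => #  t=6,i=0
  [18] #..#. => .  t=0,i=10
  [17] #...# => #  t=3,i=17
  [16] #.... => .  t=1,i=5
  [15] .#### => .  t=0,i=4
  [14] .###. => #  t=2,i=7
  [13] .##.# => #  t=0,i=1
  [12] .##.. => .  t=4,i=0
  [11] .#.## => #  t=0,i=17
  [10] .#.#. => .  t=0,i=15
  [9] .#..# => #  t=0,i=9
  [8] .#... => #  t=1,i=4
  [7] ..### => .  t=3,i=1
  [6] ..##. => #  t=4,i=17
  [5] ..#.# => #  t=0,i=14
  [4] ..#.. => .  t=0,i=11
  [3] ...## => #  t=3,i=0
  [2] ...#. => #  t=1,i=8
  [1] ....# => #  t=1,i=7
  [0] ..... => #  t=1,i=6
  bits 00000000111010100110101101101111 = 15362927

15362927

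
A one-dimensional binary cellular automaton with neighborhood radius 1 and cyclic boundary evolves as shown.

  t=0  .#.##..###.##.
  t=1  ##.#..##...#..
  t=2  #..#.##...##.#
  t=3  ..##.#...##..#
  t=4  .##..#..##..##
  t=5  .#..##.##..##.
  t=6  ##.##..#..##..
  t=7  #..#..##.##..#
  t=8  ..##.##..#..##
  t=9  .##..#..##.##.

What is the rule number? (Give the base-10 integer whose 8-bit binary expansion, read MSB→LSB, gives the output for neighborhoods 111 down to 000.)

  nb ###: next=.  (t=0,i=8, bit7=0)
  nb ##.: next=.  (t=0,i=4, bit6=0)
  nb #.#: next=.  (t=0,i=2, bit5=0)
  nb #..: next=.  (t=0,i=5, bit4=0)
  nb .##: next=#  (t=0,i=3, bit3=1)
  nb .#.: next=#  (t=0,i=1, bit2=1)
  nb ..#: next=#  (t=0,i=0, bit1=1)
  nb ...: next=.  (t=1,i=9, bit0=0)
  bits 00001110 = 14

14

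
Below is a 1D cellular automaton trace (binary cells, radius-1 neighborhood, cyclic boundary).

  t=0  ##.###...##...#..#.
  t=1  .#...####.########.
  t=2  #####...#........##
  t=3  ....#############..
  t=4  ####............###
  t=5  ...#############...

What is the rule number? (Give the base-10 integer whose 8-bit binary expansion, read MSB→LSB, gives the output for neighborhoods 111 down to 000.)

  ###|.  b7=0 t=0,i=4
  ##.|#  b6=1 t=0,i=1
  #.#|.  b5=0 t=0,i=2
  #..|#  b4=1 t=0,i=6
  .##|.  b3=0 t=0,i=0
  .#.|#  b2=1 t=0,i=14
  ..#|#  b1=1 t=0,i=8
  ...|#  b0=1 t=0,i=7
  bits 01010111 = 87

87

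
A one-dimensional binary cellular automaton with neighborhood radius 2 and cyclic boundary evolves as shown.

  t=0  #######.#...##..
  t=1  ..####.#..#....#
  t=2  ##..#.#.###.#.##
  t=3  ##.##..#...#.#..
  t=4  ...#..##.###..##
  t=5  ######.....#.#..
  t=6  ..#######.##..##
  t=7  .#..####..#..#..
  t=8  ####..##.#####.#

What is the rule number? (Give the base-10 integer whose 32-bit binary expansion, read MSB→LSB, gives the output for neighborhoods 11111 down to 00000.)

3578726965

  #####|#  b31=1 t=0,i=2
  ####.|#  b30=1 t=0,i=5
  ###.#|.  b29=0 t=0,i=6
  ###..|#  b28=1 t=2,i=1
  ##.##|.  b27=0 t=3,i=2
  ##.#.|#  b26=1 t=0,i=7
  ##..#|.  b25=0 t=0,i=14
  ##...|#  b24=1 t=4,i=0
  #.###|.  b23=0 t=2,i=8
  #.##.|#  b22=1 t=3,i=3
  #.#.#|.  b21=0 t=2,i=6
  #.#..|.  b20=0 t=0,i=8
  #..##|#  b19=1 t=0,i=15
  #..#.|#  b18=1 t=1,i=9
  #...#|#  b17=1 t=0,i=10
  #....|#  b16=1 t=1,i=12
  .####|.  b15=0 t=0,i=1
  .###.|.  b14=0 t=2,i=9
  .##.#|.  b13=0 t=3,i=1
  .##..|.  b12=0 t=0,i=13
  .#.##|#  b11=1 t=2,i=7
  .#.#.|.  b10=0 t=2,i=5
  .#..#|#  b9=1 t=1,i=0
  .#...|.  b8=0 t=0,i=9
  ..###|.  b7=0 t=0,i=0
  ..##.|.  b6=0 t=0,i=12
  ..#.#|#  b5=1 t=2,i=4
  ..#..|#  b4=1 t=1,i=10
  ...##|.  b3=0 t=0,i=11
  ...#.|#  b2=1 t=1,i=14
  ....#|.  b1=0 t=1,i=13
  .....|#  b0=1 t=5,i=8
  bits 11010101010011110000101000110101 = 3578726965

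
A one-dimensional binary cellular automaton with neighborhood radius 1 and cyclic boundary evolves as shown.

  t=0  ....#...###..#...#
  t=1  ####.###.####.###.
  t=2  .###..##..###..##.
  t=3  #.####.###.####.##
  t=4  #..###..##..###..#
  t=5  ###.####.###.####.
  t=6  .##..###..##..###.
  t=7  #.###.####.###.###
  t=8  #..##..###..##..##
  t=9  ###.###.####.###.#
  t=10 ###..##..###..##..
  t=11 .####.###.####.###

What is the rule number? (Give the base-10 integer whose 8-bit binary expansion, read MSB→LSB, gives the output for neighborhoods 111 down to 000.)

211

  [7] ### => #  t=0,i=9
  [6] ##. => #  t=0,i=10
  [5] #.# => .  t=1,i=4
  [4] #.. => #  t=0,i=0
  [3] .## => .  t=0,i=8
  [2] .#. => .  t=0,i=4
  [1] ..# => #  t=0,i=3
  [0] ... => #  t=0,i=1
  bits 11010011 = 211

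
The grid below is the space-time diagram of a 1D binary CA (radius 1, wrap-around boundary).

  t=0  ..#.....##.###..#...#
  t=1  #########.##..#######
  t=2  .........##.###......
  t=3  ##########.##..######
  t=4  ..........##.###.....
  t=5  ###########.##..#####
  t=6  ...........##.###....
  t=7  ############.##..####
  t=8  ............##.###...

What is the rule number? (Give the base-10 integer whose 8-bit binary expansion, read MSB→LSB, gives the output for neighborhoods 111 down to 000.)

  ###|.  b7=0 t=0,i=12
  ##.|.  b6=0 t=0,i=9
  #.#|#  b5=1 t=0,i=10
  #..|#  b4=1 t=0,i=0
  .##|#  b3=1 t=0,i=8
  .#.|#  b2=1 t=0,i=2
  ..#|#  b1=1 t=0,i=1
  ...|#  b0=1 t=0,i=4
  bits 00111111 = 63

63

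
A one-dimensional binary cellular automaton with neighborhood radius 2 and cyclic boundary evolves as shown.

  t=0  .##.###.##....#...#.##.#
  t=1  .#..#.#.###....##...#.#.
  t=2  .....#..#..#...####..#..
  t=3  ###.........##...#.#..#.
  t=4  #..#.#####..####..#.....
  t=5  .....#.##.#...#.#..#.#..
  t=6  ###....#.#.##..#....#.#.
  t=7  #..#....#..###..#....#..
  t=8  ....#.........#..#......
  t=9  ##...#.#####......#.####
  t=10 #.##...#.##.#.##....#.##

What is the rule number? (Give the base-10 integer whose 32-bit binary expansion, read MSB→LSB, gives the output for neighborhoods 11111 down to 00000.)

3888256321

  ##### -> #   bit 31 = 1  t=4,i=7
  ####. -> #   bit 30 = 1  t=2,i=17
  ###.# -> #   bit 29 = 1  t=0,i=6
  ###.. -> .   bit 28 = 0  t=1,i=10
  ##.## -> .   bit 27 = 0  t=0,i=3
  ##.#. -> #   bit 26 = 1  t=0,i=22
  ##..# -> #   bit 25 = 1  t=2,i=19
  ##... -> #   bit 24 = 1  t=0,i=10
  #.### -> #   bit 23 = 1  t=0,i=4
  #.##. -> #   bit 22 = 1  t=0,i=1
  #.#.# -> .   bit 21 = 0  t=0,i=23
  #.#.. -> .   bit 20 = 0  t=1,i=22
  #..## -> .   bit 19 = 0  t=4,i=11
  #..#. -> .   bit 18 = 0  t=1,i=0
  #...# -> #   bit 17 = 1  t=0,i=16
  #.... -> .   bit 16 = 0  t=0,i=11
  .#### -> .   bit 15 = 0  t=2,i=16
  .###. -> .   bit 14 = 0  t=0,i=5
  .##.# -> .   bit 13 = 0  t=0,i=2
  .##.. -> #   bit 12 = 1  t=0,i=9
  .#.## -> .   bit 11 = 0  t=0,i=0
  .#.#. -> #   bit 10 = 1  t=1,i=5
  .#..# -> .   bit 9 = 0  t=1,i=2
  .#... -> #   bit 8 = 1  t=0,i=15
  ..### -> .   bit 7 = 0  t=2,i=15
  ..##. -> #   bit 6 = 1  t=1,i=15
  ..#.# -> .   bit 5 = 0  t=0,i=18
  ..#.. -> .   bit 4 = 0  t=0,i=14
  ...## -> .   bit 3 = 0  t=1,i=14
  ...#. -> .   bit 2 = 0  t=0,i=13
  ....# -> .   bit 1 = 0  t=0,i=12
  ..... -> #   bit 0 = 1  t=2,i=0
  bits 11100111110000100001010101000001 = 3888256321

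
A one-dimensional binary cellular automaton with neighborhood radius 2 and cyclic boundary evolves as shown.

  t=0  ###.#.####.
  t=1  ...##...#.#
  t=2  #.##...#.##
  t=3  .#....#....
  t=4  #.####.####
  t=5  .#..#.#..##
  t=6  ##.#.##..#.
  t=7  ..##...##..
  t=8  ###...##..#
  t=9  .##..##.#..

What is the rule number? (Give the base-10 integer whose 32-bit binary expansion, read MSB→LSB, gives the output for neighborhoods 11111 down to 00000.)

  [31] ##### => #  t=4,i=9
  [30] ####. => #  t=0,i=8
  [29] ###.# => .  t=0,i=2
  [28] ###.. => #  t=8,i=2
  [27] ##.## => #  t=0,i=10
  [26] ##.#. => #  t=0,i=3
  [25] ##..# => #  t=6,i=7
  [24] ##... => .  t=1,i=5
  [23] #.### => .  t=0,i=0
  [22] #.##. => .  t=2,i=2
  [21] #.#.# => #  t=0,i=4
  [20] #.#.. => #  t=1,i=10
  [19] #..## => .  t=5,i=8
  [18] #..#. => #  t=5,i=3
  [17] #...# => .  t=1,i=1
  [16] #.... => #  t=3,i=3
  [15] .#### => .  t=0,i=7
  [14] .###. => .  t=0,i=1
  [13] .##.# => .  t=5,i=10
  [12] .##.. => .  t=1,i=4
  [11] .#.## => .  t=0,i=5
  [10] .#.#. => #  t=1,i=9
  [9] .#..# => .  t=5,i=2
  [8] .#... => #  t=1,i=0
  [7] ..### => .  t=8,i=10
  [6] ..##. => #  t=1,i=3
  [5] ..#.# => .  t=1,i=8
  [4] ..#.. => .  t=3,i=1
  [3] ...## => #  t=1,i=2
  [2] ...#. => #  t=1,i=7
  [1] ....# => #  t=3,i=4
  [0] ..... => #  t=3,i=9
  bits 11011110001101010000010101001111 = 3728016719

3728016719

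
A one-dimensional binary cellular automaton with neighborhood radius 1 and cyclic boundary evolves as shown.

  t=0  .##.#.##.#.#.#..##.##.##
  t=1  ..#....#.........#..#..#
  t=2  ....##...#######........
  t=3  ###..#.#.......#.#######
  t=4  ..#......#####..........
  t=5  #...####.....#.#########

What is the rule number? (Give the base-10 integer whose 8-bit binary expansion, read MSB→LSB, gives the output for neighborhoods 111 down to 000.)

65

  nb ###: next=.  (t=2,i=10, bit7=0)
  nb ##.: next=#  (t=0,i=2, bit6=1)
  nb #.#: next=.  (t=0,i=0, bit5=0)
  nb #..: next=.  (t=0,i=14, bit4=0)
  nb .##: next=.  (t=0,i=1, bit3=0)
  nb .#.: next=.  (t=0,i=4, bit2=0)
  nb ..#: next=.  (t=0,i=15, bit1=0)
  nb ...: next=#  (t=1,i=4, bit0=1)
  bits 01000001 = 65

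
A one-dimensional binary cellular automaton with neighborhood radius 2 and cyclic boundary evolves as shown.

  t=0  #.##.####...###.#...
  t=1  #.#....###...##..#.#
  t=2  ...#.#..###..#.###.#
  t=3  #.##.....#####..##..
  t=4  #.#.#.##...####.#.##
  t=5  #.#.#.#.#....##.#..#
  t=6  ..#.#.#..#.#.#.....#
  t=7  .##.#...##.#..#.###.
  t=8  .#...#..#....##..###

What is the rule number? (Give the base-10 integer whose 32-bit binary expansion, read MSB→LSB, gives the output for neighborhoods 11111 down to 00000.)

4083433831

  [31] ##### => #  t=3,i=11
  [30] ####. => #  t=0,i=7
  [29] ###.# => #  t=0,i=14
  [28] ###.. => #  t=0,i=8
  [27] ##.## => .  t=0,i=4
  [26] ##.#. => .  t=0,i=15
  [25] ##..# => #  t=1,i=15
  [24] ##... => #  t=0,i=9
  [23] #.### => .  t=0,i=5
  [22] #.##. => #  t=0,i=2
  [21] #.#.# => #  t=4,i=2
  [20] #.#.. => .  t=0,i=16
  [19] #..## => .  t=2,i=7
  [18] #..#. => #  t=1,i=16
  [17] #...# => .  t=0,i=10
  [16] #.... => .  t=1,i=4
  [15] .#### => .  t=0,i=6
  [14] .###. => #  t=0,i=13
  [13] .##.# => .  t=0,i=3
  [12] .##.. => .  t=1,i=14
  [11] .#.## => .  t=0,i=1
  [10] .#.#. => .  t=2,i=4
  [9] .#..# => .  t=2,i=6
  [8] .#... => #  t=0,i=17
  [7] ..### => .  t=0,i=12
  [6] ..##. => #  t=1,i=13
  [5] ..#.# => #  t=0,i=0
  [4] ..#.. => .  t=6,i=19
  [3] ...## => .  t=0,i=11
  [2] ...#. => #  t=0,i=19
  [1] ....# => #  t=1,i=5
  [0] ..... => #  t=3,i=6
  bits 11110011011001000100000101100111 = 4083433831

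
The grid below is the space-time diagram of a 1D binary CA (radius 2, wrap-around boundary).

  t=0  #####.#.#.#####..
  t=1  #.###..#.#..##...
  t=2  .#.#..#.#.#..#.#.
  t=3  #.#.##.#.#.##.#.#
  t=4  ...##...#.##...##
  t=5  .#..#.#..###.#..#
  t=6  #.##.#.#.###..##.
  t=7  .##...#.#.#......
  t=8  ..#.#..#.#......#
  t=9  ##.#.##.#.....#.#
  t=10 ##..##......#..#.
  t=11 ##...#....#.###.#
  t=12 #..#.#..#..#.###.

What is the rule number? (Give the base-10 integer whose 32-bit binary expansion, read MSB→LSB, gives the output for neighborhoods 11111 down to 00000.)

  #####|#  b31=1 t=0,i=2
  ####.|#  b30=1 t=0,i=3
  ###.#|#  b29=1 t=0,i=4
  ###..|.  b28=0 t=0,i=14
  ##.##|#  b27=1 t=11,i=15
  ##.#.|.  b26=0 t=0,i=5
  ##..#|.  b25=0 t=0,i=15
  ##...|.  b24=0 t=1,i=14
  #.###|.  b23=0 t=0,i=10
  #.##.|#  b22=1 t=3,i=4
  #.#.#|.  b21=0 t=0,i=6
  #.#..|.  b20=0 t=1,i=9
  #..##|.  b19=0 t=0,i=16
  #..#.|#  b18=1 t=1,i=6
  #...#|#  b17=1 t=1,i=15
  #....|.  b16=0 t=7,i=12
  .####|.  b15=0 t=0,i=1
  .###.|#  b14=1 t=1,i=3
  .##.#|.  b13=0 t=3,i=0
  .##..|#  b12=1 t=1,i=13
  .#.##|#  b11=1 t=0,i=9
  .#.#.|#  b10=1 t=0,i=7
  .#..#|#  b9=1 t=1,i=10
  .#...|.  b8=0 t=7,i=11
  ..###|#  b7=1 t=0,i=0
  ..##.|.  b6=0 t=1,i=12
  ..#.#|.  b5=0 t=1,i=0
  ..#..|#  b4=1 t=8,i=16
  ...##|.  b3=0 t=4,i=2
  ...#.|.  b2=0 t=1,i=16
  ....#|#  b1=1 t=7,i=16
  .....|.  b0=0 t=7,i=13
  bits 11101000010001100101111010010010 = 3896925842

3896925842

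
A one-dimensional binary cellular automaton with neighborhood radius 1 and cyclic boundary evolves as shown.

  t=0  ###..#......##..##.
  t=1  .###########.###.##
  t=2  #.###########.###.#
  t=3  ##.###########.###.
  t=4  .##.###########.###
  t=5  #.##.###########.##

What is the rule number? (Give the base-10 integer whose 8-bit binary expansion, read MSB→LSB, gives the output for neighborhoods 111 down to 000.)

247

  [7] ### => #  t=0,i=1
  [6] ##. => #  t=0,i=2
  [5] #.# => #  t=0,i=18
  [4] #.. => #  t=0,i=3
  [3] .## => .  t=0,i=0
  [2] .#. => #  t=0,i=5
  [1] ..# => #  t=0,i=4
  [0] ... => #  t=0,i=7
  bits 11110111 = 247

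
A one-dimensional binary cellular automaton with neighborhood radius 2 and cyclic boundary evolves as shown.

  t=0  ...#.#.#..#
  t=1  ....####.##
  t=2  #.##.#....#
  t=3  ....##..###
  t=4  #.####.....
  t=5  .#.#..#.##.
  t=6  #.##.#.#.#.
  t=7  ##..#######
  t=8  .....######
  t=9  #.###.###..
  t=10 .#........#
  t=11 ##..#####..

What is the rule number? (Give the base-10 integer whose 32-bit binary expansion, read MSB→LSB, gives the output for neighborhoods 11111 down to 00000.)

  #####|#  b31=1 t=7,i=6
  ####.|.  b30=0 t=1,i=6
  ###.#|.  b29=0 t=1,i=7
  ###..|.  b28=0 t=3,i=10
  ##.##|.  b27=0 t=1,i=8
  ##.#.|#  b26=1 t=2,i=4
  ##..#|.  b25=0 t=3,i=6
  ##...|#  b24=1 t=1,i=0
  #.###|.  b23=0 t=4,i=2
  #.##.|.  b22=0 t=1,i=9
  #.#.#|#  b21=1 t=0,i=5
  #.#..|#  b20=1 t=0,i=7
  #..##|.  b19=0 t=3,i=7
  #..#.|#  b18=1 t=0,i=9
  #...#|.  b17=0 t=0,i=1
  #....|.  b16=0 t=1,i=1
  .####|#  b15=1 t=1,i=5
  .###.|.  b14=0 t=3,i=9
  .##.#|.  b13=0 t=2,i=0
  .##..|#  b12=1 t=1,i=10
  .#.##|#  b11=1 t=4,i=1
  .#.#.|#  b10=1 t=0,i=4
  .#..#|.  b9=0 t=0,i=8
  .#...|.  b8=0 t=0,i=0
  ..###|.  b7=0 t=1,i=4
  ..##.|#  b6=1 t=2,i=10
  ..#.#|.  b5=0 t=0,i=3
  ..#..|#  b4=1 t=0,i=10
  ...##|#  b3=1 t=1,i=3
  ...#.|.  b2=0 t=0,i=2
  ....#|#  b1=1 t=1,i=2
  .....|#  b0=1 t=4,i=8
  bits 10000101001101001001110001011011 = 2234817627

2234817627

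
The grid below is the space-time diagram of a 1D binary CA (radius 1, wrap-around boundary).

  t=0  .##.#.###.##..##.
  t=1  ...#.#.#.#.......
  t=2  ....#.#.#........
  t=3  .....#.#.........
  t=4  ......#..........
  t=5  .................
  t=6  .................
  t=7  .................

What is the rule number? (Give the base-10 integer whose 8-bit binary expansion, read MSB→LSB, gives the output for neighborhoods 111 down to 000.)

  [7] ### => #  t=0,i=7
  [6] ##. => .  t=0,i=2
  [5] #.# => #  t=0,i=3
  [4] #.. => .  t=0,i=12
  [3] .## => .  t=0,i=1
  [2] .#. => .  t=0,i=4
  [1] ..# => .  t=0,i=0
  [0] ... => .  t=1,i=0
  bits 10100000 = 160

160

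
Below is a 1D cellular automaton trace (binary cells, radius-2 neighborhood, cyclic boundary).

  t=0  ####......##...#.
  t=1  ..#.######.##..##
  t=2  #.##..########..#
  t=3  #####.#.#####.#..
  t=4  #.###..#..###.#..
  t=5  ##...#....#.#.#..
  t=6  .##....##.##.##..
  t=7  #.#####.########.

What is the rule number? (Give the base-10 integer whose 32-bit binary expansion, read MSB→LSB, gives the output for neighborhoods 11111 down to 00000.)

  ##### -> #   bit 31 = 1  t=1,i=6
  ####. -> #   bit 30 = 1  t=0,i=2
  ###.# -> #   bit 29 = 1  t=1,i=9
  ###.. -> .   bit 28 = 0  t=0,i=3
  ##.## -> #   bit 27 = 1  t=1,i=10
  ##.#. -> .   bit 26 = 0  t=3,i=5
  ##..# -> #   bit 25 = 1  t=1,i=0
  ##... -> #   bit 24 = 1  t=0,i=4
  #.### -> .   bit 23 = 0  t=0,i=0
  #.##. -> #   bit 22 = 1  t=1,i=11
  #.#.# -> .   bit 21 = 0  t=3,i=6
  #.#.. -> #   bit 20 = 1  t=3,i=14
  #..## -> .   bit 19 = 0  t=1,i=14
  #..#. -> .   bit 18 = 0  t=1,i=1
  #...# -> .   bit 17 = 0  t=0,i=13
  #.... -> #   bit 16 = 1  t=0,i=5
  .#### -> .   bit 15 = 0  t=0,i=1
  .###. -> .   bit 14 = 0  t=4,i=3
  .##.# -> #   bit 13 = 1  t=2,i=0
  .##.. -> #   bit 12 = 1  t=0,i=11
  .#.## -> #   bit 11 = 1  t=0,i=16
  .#.#. -> #   bit 10 = 1  t=5,i=11
  .#..# -> .   bit 9 = 0  t=3,i=15
  .#... -> .   bit 8 = 0  t=5,i=6
  ..### -> #   bit 7 = 1  t=2,i=6
  ..##. -> .   bit 6 = 0  t=0,i=10
  ..#.# -> #   bit 5 = 1  t=0,i=15
  ..#.. -> .   bit 4 = 0  t=4,i=7
  ...## -> #   bit 3 = 1  t=0,i=9
  ...#. -> .   bit 2 = 0  t=0,i=14
  ....# -> #   bit 1 = 1  t=0,i=8
  ..... -> #   bit 0 = 1  t=0,i=6
  bits 11101011010100010011110010101011 = 3947969707

3947969707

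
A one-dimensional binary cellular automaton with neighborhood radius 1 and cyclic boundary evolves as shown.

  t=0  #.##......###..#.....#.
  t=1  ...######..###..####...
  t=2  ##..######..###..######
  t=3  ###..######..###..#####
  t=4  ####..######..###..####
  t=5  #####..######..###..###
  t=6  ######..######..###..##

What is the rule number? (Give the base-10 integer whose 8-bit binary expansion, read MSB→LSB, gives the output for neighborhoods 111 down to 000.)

  ###|#  b7=1 t=0,i=11
  ##.|#  b6=1 t=0,i=3
  #.#|.  b5=0 t=0,i=1
  #..|#  b4=1 t=0,i=4
  .##|.  b3=0 t=0,i=2
  .#.|.  b2=0 t=0,i=0
  ..#|.  b1=0 t=0,i=9
  ...|#  b0=1 t=0,i=5
  bits 11010001 = 209

209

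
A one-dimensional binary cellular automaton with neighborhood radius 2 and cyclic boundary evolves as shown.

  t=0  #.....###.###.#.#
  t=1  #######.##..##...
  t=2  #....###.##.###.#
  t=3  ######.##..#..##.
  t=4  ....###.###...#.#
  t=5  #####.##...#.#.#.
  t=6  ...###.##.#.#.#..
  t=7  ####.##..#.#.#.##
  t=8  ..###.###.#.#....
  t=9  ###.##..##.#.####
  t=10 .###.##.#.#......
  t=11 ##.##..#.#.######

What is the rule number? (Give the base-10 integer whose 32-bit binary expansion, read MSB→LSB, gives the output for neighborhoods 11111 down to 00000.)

1862604239

  ##### -> .   bit 31 = 0  t=1,i=2
  ####. -> #   bit 30 = 1  t=1,i=5
  ###.# -> #   bit 29 = 1  t=0,i=8
  ###.. -> .   bit 28 = 0  t=4,i=10
  ##.## -> #   bit 27 = 1  t=0,i=9
  ##.#. -> #   bit 26 = 1  t=0,i=13
  ##..# -> #   bit 25 = 1  t=1,i=10
  ##... -> #   bit 24 = 1  t=0,i=1
  #.### -> .   bit 23 = 0  t=0,i=10
  #.##. -> .   bit 22 = 0  t=0,i=16
  #.#.# -> .   bit 21 = 0  t=0,i=14
  #.#.. -> .   bit 20 = 0  t=4,i=16
  #..## -> .   bit 19 = 0  t=1,i=11
  #..#. -> #   bit 18 = 1  t=3,i=10
  #...# -> .   bit 17 = 0  t=1,i=15
  #.... -> #   bit 16 = 1  t=0,i=2
  .#### -> .   bit 15 = 0  t=1,i=1
  .###. -> .   bit 14 = 0  t=0,i=7
  .##.# -> .   bit 13 = 0  t=2,i=10
  .##.. -> #   bit 12 = 1  t=0,i=0
  .#.## -> .   bit 11 = 0  t=0,i=15
  .#.#. -> #   bit 10 = 1  t=4,i=15
  .#..# -> .   bit 9 = 0  t=3,i=12
  .#... -> #   bit 8 = 1  t=4,i=0
  ..### -> #   bit 7 = 1  t=0,i=6
  ..##. -> #   bit 6 = 1  t=1,i=12
  ..#.# -> .   bit 5 = 0  t=4,i=14
  ..#.. -> .   bit 4 = 0  t=3,i=11
  ...## -> #   bit 3 = 1  t=0,i=5
  ...#. -> #   bit 2 = 1  t=4,i=13
  ....# -> #   bit 1 = 1  t=0,i=4
  ..... -> #   bit 0 = 1  t=0,i=3
  bits 01101111000001010001010111001111 = 1862604239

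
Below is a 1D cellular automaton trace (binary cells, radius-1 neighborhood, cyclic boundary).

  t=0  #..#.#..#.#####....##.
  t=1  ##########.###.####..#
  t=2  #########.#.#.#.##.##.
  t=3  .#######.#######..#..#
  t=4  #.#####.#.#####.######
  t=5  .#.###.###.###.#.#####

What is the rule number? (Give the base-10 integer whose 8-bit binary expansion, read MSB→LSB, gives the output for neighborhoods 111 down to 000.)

183

  ### -> #   bit 7 = 1  t=0,i=11
  ##. -> .   bit 6 = 0  t=0,i=14
  #.# -> #   bit 5 = 1  t=0,i=4
  #.. -> #   bit 4 = 1  t=0,i=1
  .## -> .   bit 3 = 0  t=0,i=10
  .#. -> #   bit 2 = 1  t=0,i=0
  ..# -> #   bit 1 = 1  t=0,i=2
  ... -> #   bit 0 = 1  t=0,i=16
  bits 10110111 = 183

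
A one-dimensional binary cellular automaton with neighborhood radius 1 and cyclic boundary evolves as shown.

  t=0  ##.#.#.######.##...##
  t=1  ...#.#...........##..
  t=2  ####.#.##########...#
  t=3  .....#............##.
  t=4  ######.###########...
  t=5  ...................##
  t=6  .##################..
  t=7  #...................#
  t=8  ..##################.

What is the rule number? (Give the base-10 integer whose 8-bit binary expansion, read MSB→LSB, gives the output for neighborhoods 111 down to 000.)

  ### -> .   bit 7 = 0  t=0,i=0
  ##. -> .   bit 6 = 0  t=0,i=1
  #.# -> .   bit 5 = 0  t=0,i=2
  #.. -> .   bit 4 = 0  t=0,i=16
  .## -> .   bit 3 = 0  t=0,i=7
  .#. -> #   bit 2 = 1  t=0,i=3
  ..# -> #   bit 1 = 1  t=0,i=18
  ... -> #   bit 0 = 1  t=0,i=17
  bits 00000111 = 7

7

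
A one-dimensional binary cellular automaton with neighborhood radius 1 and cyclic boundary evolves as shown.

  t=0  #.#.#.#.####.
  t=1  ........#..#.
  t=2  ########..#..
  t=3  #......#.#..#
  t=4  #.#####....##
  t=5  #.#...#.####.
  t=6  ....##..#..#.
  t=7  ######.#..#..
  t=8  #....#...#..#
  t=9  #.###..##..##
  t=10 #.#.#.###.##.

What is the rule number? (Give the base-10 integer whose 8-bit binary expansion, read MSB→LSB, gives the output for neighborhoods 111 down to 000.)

  ###|.  b7=0 t=0,i=9
  ##.|#  b6=1 t=0,i=11
  #.#|.  b5=0 t=0,i=1
  #..|.  b4=0 t=1,i=9
  .##|#  b3=1 t=0,i=8
  .#.|.  b2=0 t=0,i=0
  ..#|#  b1=1 t=1,i=7
  ...|#  b0=1 t=1,i=0
  bits 01001011 = 75

75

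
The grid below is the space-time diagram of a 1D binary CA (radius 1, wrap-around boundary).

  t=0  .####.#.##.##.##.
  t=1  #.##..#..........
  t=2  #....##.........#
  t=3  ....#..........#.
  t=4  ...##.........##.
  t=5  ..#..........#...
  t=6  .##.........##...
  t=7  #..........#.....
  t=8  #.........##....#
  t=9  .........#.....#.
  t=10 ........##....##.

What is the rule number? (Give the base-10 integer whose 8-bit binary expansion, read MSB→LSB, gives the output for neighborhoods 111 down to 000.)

  [7] ### => #  t=0,i=2
  [6] ##. => .  t=0,i=4
  [5] #.# => .  t=0,i=5
  [4] #.. => .  t=0,i=16
  [3] .## => .  t=0,i=1
  [2] .#. => #  t=0,i=6
  [1] ..# => #  t=0,i=0
  [0] ... => .  t=1,i=8
  bits 10000110 = 134

134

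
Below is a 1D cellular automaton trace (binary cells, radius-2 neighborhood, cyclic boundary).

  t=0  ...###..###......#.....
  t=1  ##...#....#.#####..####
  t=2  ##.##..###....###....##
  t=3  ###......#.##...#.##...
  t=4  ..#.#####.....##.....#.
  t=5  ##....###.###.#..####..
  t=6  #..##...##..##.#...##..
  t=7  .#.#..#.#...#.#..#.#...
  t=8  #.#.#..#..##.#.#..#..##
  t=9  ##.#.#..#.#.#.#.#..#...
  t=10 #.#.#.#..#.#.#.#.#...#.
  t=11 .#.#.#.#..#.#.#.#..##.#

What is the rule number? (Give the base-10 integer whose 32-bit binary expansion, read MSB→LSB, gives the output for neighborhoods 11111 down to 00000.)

  ##### -> #   bit 31 = 1  t=1,i=14
  ####. -> #   bit 30 = 1  t=1,i=0
  ###.# -> #   bit 29 = 1  t=2,i=1
  ###.. -> #   bit 28 = 1  t=0,i=5
  ##.## -> #   bit 27 = 1  t=2,i=2
  ##.#. -> #   bit 26 = 1  t=5,i=13
  ##..# -> .   bit 25 = 0  t=0,i=6
  ##... -> .   bit 24 = 0  t=0,i=11
  #.### -> .   bit 23 = 0  t=1,i=12
  #.##. -> .   bit 22 = 0  t=2,i=3
  #.#.# -> .   bit 21 = 0  t=8,i=2
  #.#.. -> .   bit 20 = 0  t=5,i=14
  #..## -> .   bit 19 = 0  t=0,i=7
  #..#. -> .   bit 18 = 0  t=6,i=22
  #...# -> #   bit 17 = 1  t=1,i=3
  #.... -> #   bit 16 = 1  t=0,i=12
  .#### -> .   bit 15 = 0  t=1,i=13
  .###. -> .   bit 14 = 0  t=0,i=4
  .##.# -> .   bit 13 = 0  t=6,i=13
  .##.. -> .   bit 12 = 0  t=2,i=4
  .#.## -> .   bit 11 = 0  t=1,i=11
  .#.#. -> #   bit 10 = 1  t=7,i=2
  .#..# -> #   bit 9 = 1  t=5,i=15
  .#... -> .   bit 8 = 0  t=0,i=18
  ..### -> .   bit 7 = 0  t=0,i=3
  ..##. -> #   bit 6 = 1  t=4,i=14
  ..#.# -> .   bit 5 = 0  t=1,i=10
  ..#.. -> .   bit 4 = 0  t=0,i=17
  ...## -> .   bit 3 = 0  t=0,i=2
  ...#. -> #   bit 2 = 1  t=0,i=16
  ....# -> #   bit 1 = 1  t=0,i=1
  ..... -> #   bit 0 = 1  t=0,i=0
  bits 11111100000000110000011001000111 = 4228056647

4228056647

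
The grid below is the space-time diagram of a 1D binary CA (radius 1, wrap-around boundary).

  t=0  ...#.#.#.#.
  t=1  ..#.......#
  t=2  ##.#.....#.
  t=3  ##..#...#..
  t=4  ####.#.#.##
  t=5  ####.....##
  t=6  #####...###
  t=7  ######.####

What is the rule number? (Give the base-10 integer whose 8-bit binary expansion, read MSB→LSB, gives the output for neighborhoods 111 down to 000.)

  ### -> #   bit 7 = 1  t=4,i=0
  ##. -> #   bit 6 = 1  t=2,i=1
  #.# -> .   bit 5 = 0  t=0,i=4
  #.. -> #   bit 4 = 1  t=0,i=10
  .## -> #   bit 3 = 1  t=2,i=0
  .#. -> .   bit 2 = 0  t=0,i=3
  ..# -> #   bit 1 = 1  t=0,i=2
  ... -> .   bit 0 = 0  t=0,i=0
  bits 11011010 = 218

218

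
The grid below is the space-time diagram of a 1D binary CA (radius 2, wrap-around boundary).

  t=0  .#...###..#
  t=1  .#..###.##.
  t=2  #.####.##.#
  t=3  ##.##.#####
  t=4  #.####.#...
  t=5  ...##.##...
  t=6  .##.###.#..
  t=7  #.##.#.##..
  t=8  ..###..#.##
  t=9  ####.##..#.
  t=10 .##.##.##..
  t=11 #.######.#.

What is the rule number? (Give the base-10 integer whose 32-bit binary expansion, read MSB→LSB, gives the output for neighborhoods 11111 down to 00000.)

  ##### -> .   bit 31 = 0  t=3,i=8
  ####. -> #   bit 30 = 1  t=2,i=4
  ###.# -> .   bit 29 = 0  t=1,i=6
  ###.. -> .   bit 28 = 0  t=0,i=7
  ##.## -> #   bit 27 = 1  t=1,i=7
  ##.#. -> #   bit 26 = 1  t=4,i=6
  ##..# -> #   bit 25 = 1  t=0,i=8
  ##... -> #   bit 24 = 1  t=5,i=8
  #.### -> .   bit 23 = 0  t=2,i=2
  #.##. -> #   bit 22 = 1  t=1,i=8
  #.#.# -> .   bit 21 = 0  t=7,i=5
  #.#.. -> #   bit 20 = 1  t=0,i=1
  #..## -> #   bit 19 = 1  t=1,i=3
  #..#. -> #   bit 18 = 1  t=0,i=9
  #...# -> .   bit 17 = 0  t=0,i=3
  #.... -> .   bit 16 = 0  t=5,i=9
  .#### -> #   bit 15 = 1  t=2,i=3
  .###. -> #   bit 14 = 1  t=0,i=6
  .##.# -> #   bit 13 = 1  t=2,i=0
  .##.. -> .   bit 12 = 0  t=1,i=9
  .#.## -> .   bit 11 = 0  t=4,i=1
  .#.#. -> .   bit 10 = 0  t=0,i=0
  .#..# -> #   bit 9 = 1  t=1,i=2
  .#... -> .   bit 8 = 0  t=0,i=2
  ..### -> #   bit 7 = 1  t=0,i=5
  ..##. -> .   bit 6 = 0  t=5,i=3
  ..#.# -> .   bit 5 = 0  t=0,i=10
  ..#.. -> .   bit 4 = 0  t=1,i=1
  ...## -> #   bit 3 = 1  t=0,i=4
  ...#. -> .   bit 2 = 0  t=4,i=10
  ....# -> #   bit 1 = 1  t=5,i=1
  ..... -> .   bit 0 = 0  t=5,i=0
  bits 01001111010111001110001010001010 = 1331487370

1331487370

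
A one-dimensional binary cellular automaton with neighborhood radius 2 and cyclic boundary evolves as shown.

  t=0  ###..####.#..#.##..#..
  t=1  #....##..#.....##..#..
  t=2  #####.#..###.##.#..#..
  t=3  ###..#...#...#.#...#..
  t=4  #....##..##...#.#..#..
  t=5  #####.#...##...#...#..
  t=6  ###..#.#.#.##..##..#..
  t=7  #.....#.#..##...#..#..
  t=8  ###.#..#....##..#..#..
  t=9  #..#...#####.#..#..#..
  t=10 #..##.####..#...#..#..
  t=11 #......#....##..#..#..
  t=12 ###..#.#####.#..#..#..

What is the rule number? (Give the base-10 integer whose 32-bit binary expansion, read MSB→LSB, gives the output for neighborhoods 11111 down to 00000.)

2235667866

  nb #####: next=#  (t=2,i=2, bit31=1)
  nb ####.: next=.  (t=0,i=7, bit30=0)
  nb ###.#: next=.  (t=0,i=8, bit29=0)
  nb ###..: next=.  (t=0,i=2, bit28=0)
  nb ##.##: next=.  (t=2,i=12, bit27=0)
  nb ##.#.: next=#  (t=0,i=9, bit26=1)
  nb ##..#: next=.  (t=0,i=3, bit25=0)
  nb ##...: next=#  (t=4,i=11, bit24=1)
  nb #.###: next=.  (t=10,i=6, bit23=0)
  nb #.##.: next=#  (t=0,i=15, bit22=1)
  nb #.#.#: next=.  (t=6,i=7, bit21=0)
  nb #.#..: next=.  (t=0,i=10, bit20=0)
  nb #..##: next=.  (t=0,i=4, bit19=0)
  nb #..#.: next=.  (t=0,i=12, bit18=0)
  nb #...#: next=.  (t=3,i=7, bit17=0)
  nb #....: next=#  (t=1,i=2, bit16=1)
  nb .####: next=#  (t=0,i=6, bit15=1)
  nb .###.: next=.  (t=0,i=1, bit14=0)
  nb .##.#: next=.  (t=2,i=14, bit13=0)
  nb .##..: next=#  (t=0,i=16, bit12=1)
  nb .#.##: next=.  (t=0,i=14, bit11=0)
  nb .#.#.: next=#  (t=3,i=14, bit10=1)
  nb .#..#: next=.  (t=0,i=11, bit9=0)
  nb .#...: next=#  (t=1,i=1, bit8=1)
  nb ..###: next=#  (t=0,i=0, bit7=1)
  nb ..##.: next=.  (t=1,i=5, bit6=0)
  nb ..#.#: next=.  (t=0,i=13, bit5=0)
  nb ..#..: next=#  (t=0,i=19, bit4=1)
  nb ...##: next=#  (t=1,i=4, bit3=1)
  nb ...#.: next=.  (t=3,i=8, bit2=0)
  nb ....#: next=#  (t=1,i=3, bit1=1)
  nb .....: next=.  (t=1,i=12, bit0=0)
  bits 10000101010000011001010110011010 = 2235667866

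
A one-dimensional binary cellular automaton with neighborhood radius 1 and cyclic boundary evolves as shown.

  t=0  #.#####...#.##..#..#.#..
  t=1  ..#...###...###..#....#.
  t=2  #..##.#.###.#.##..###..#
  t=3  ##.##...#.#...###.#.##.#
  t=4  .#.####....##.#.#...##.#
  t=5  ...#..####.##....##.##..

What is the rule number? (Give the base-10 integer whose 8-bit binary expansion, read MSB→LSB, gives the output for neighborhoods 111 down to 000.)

89

  ### -> .   bit 7 = 0  t=0,i=3
  ##. -> #   bit 6 = 1  t=0,i=6
  #.# -> .   bit 5 = 0  t=0,i=1
  #.. -> #   bit 4 = 1  t=0,i=7
  .## -> #   bit 3 = 1  t=0,i=2
  .#. -> .   bit 2 = 0  t=0,i=0
  ..# -> .   bit 1 = 0  t=0,i=9
  ... -> #   bit 0 = 1  t=0,i=8
  bits 01011001 = 89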